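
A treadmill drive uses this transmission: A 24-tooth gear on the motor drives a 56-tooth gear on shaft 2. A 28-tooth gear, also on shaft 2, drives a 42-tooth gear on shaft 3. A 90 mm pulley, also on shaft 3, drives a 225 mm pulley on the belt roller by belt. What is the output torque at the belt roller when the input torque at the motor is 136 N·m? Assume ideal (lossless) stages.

1190 N·m

After the gear mesh (56/24): 136 × 2.3333 = 317.33 N·m
After the gear mesh (42/28): 317.33 × 1.5 = 476 N·m
After the belt (225/90): 476 × 2.5 = 1190 N·m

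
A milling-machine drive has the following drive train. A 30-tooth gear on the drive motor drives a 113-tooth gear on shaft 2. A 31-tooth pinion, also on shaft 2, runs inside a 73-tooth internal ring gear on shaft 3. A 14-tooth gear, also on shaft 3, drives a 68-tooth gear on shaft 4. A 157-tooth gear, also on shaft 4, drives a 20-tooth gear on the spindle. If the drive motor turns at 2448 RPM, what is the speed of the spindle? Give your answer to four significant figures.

446.0 RPM

Gear mesh: ratio = 113/30 = 3.7667, so shaft 2 turns at 2448 / 3.7667 = 649.91 RPM.
Internal gear: ratio = 73/31 = 2.3548, so shaft 3 turns at 649.91 / 2.3548 = 275.99 RPM.
Gear mesh: ratio = 68/14 = 4.8571, so shaft 4 turns at 275.99 / 4.8571 = 56.821 RPM.
Gear mesh: ratio = 20/157 = 0.12739, so the spindle turns at 56.821 / 0.12739 = 446.05 RPM.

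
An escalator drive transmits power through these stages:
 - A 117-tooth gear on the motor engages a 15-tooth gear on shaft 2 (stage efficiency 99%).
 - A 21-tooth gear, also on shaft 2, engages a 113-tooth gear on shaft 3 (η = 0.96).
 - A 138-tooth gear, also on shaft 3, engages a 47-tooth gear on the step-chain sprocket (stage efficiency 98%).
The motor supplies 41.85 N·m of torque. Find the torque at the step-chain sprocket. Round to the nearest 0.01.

After the gear mesh (15/117): 41.85 × 0.12821 × 0.99 = 5.3117 N·m
After the gear mesh (113/21): 5.3117 × 5.381 × 0.96 = 27.439 N·m
After the gear mesh (47/138): 27.439 × 0.34058 × 0.98 = 9.1582 N·m

9.16 N·m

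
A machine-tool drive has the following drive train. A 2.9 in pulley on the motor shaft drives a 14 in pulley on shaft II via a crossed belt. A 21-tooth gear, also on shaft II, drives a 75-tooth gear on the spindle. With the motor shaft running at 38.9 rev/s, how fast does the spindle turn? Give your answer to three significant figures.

the motor shaft → shaft II (belt, 14/2.9): 38.9 ÷ 4.8276 = 8.0579 rev/s
shaft II → the spindle (gear mesh, 75/21): 8.0579 ÷ 3.5714 = 2.2562 rev/s

2.26 rev/s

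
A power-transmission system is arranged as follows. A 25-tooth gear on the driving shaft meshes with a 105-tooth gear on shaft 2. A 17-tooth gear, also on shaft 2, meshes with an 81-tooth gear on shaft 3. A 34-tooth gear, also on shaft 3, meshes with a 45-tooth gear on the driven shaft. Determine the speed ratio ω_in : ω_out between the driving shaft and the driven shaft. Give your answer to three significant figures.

26.5

Each stage contributes driven/driver: gear mesh 105/25 = 4.2, gear mesh 81/17 = 4.7647, gear mesh 45/34 = 1.3235.
Overall: 4.2 × 4.7647 × 1.3235 = 26.486.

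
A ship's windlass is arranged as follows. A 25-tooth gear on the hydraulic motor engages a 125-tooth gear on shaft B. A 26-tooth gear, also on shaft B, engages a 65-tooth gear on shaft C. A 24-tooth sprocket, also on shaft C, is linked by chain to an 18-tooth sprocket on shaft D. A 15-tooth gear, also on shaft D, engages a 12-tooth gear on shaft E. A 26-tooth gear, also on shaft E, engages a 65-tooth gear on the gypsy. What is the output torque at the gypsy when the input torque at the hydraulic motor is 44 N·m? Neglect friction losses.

825 N·m

gear mesh 125/25 = 5 → τ = 44·5 = 220 N·m
gear mesh 65/26 = 2.5 → τ = 220·2.5 = 550 N·m
chain 18/24 = 0.75 → τ = 550·0.75 = 412.5 N·m
gear mesh 12/15 = 0.8 → τ = 412.5·0.8 = 330 N·m
gear mesh 65/26 = 2.5 → τ = 330·2.5 = 825 N·m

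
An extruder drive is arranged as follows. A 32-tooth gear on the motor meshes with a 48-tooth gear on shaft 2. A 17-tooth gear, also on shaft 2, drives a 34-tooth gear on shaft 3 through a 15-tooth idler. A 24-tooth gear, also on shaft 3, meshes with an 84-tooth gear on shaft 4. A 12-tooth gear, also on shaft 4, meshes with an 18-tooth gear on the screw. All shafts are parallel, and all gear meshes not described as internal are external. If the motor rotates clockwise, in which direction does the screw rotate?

anticlockwise

the motor → shaft 2: external mesh, 1 reversal → CCW.
shaft 2 → shaft 3: driver → idler → driven is 2 external meshes, 2 reversals → CCW.
shaft 3 → shaft 4: external mesh, 1 reversal → CW.
shaft 4 → the screw: external mesh, 1 reversal → CCW.
5 reversals in total — an odd number — so the screw turns opposite to the motor.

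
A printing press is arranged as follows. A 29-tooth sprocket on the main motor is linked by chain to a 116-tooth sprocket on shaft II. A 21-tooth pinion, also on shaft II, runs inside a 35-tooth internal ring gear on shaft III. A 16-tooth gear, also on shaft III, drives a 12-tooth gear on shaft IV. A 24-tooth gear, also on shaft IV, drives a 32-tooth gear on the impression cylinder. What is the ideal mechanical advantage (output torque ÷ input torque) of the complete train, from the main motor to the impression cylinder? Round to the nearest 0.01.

Each stage contributes driven/driver: chain 116/29 = 4, internal gear 35/21 = 1.6667, gear mesh 12/16 = 0.75, gear mesh 32/24 = 1.3333.
Overall: 4 × 1.6667 × 0.75 × 1.3333 = 6.6667.

6.67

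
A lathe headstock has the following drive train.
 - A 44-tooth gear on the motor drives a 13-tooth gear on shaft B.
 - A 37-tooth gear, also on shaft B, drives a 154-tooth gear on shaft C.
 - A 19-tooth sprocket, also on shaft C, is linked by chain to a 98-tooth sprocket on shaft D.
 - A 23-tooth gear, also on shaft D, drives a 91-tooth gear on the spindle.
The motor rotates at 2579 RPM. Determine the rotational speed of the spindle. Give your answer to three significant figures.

Gear mesh: ratio = 13/44 = 0.29545, so shaft B turns at 2579 / 0.29545 = 8728.9 RPM.
Gear mesh: ratio = 154/37 = 4.1622, so shaft C turns at 8728.9 / 4.1622 = 2097.2 RPM.
Chain: ratio = 98/19 = 5.1579, so shaft D turns at 2097.2 / 5.1579 = 406.6 RPM.
Gear mesh: ratio = 91/23 = 3.9565, so the spindle turns at 406.6 / 3.9565 = 102.77 RPM.

103 RPM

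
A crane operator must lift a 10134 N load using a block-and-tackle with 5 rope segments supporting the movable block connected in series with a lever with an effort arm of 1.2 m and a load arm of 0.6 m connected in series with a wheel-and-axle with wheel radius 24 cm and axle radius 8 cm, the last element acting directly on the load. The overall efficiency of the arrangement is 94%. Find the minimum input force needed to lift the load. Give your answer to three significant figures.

Block-and-tackle MA = number of supporting rope parts = 5.
Lever MA = effort arm / load arm = 1.2/0.6 = 2.
Wheel-and-axle MA = R/r = 24/8 = 3.
Combined ideal MA = 5 × 2 × 3 = 30.
Actual MA = 30 × 0.94 = 28.2.
Effort = load / actual MA = 10134 / 28.2 = 359.36 N.

359 N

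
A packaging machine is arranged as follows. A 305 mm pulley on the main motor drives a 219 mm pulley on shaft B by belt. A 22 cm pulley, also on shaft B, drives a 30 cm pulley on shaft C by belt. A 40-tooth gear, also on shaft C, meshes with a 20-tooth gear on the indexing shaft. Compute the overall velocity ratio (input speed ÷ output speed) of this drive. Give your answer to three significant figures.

0.490

Each stage contributes driven/driver: belt 219/305 = 0.71803, belt 30/22 = 1.3636, gear mesh 20/40 = 0.5.
Overall: 0.71803 × 1.3636 × 0.5 = 0.48957.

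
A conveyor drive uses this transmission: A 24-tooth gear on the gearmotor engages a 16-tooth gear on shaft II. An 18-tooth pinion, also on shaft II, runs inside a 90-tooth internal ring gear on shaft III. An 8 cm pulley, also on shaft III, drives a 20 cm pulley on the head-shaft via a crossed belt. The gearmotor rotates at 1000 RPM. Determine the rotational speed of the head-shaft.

120 RPM

gear mesh 16/24 = 0.66667 → 1000/0.66667 = 1500 RPM
internal gear 90/18 = 5 → 1500/5 = 300 RPM
belt 20/8 = 2.5 → 300/2.5 = 120 RPM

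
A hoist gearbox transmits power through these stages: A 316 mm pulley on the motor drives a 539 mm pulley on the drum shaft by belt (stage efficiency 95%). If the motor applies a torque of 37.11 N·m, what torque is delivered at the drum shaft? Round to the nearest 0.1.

60.1 N·m

belt 539/316 = 1.7057 → τ = 37.11·1.7057·0.95 = 60.133 N·m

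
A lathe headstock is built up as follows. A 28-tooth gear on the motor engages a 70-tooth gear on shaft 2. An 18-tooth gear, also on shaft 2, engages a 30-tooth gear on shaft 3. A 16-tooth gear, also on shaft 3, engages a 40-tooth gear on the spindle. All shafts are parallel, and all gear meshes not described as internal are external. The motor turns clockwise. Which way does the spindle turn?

the motor → shaft 2: external mesh, 1 reversal → CCW.
shaft 2 → shaft 3: external mesh, 1 reversal → CW.
shaft 3 → the spindle: external mesh, 1 reversal → CCW.
3 reversals in total — an odd number — so the spindle turns opposite to the motor.

counterclockwise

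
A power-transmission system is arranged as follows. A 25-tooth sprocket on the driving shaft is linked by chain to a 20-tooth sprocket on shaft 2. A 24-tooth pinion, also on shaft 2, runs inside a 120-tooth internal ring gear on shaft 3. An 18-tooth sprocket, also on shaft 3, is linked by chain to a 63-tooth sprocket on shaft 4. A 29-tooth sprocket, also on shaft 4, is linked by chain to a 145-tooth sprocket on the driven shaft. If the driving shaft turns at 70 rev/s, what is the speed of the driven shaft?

chain 20/25 = 0.8 → 70/0.8 = 87.5 rev/s
internal gear 120/24 = 5 → 87.5/5 = 17.5 rev/s
chain 63/18 = 3.5 → 17.5/3.5 = 5 rev/s
chain 145/29 = 5 → 5/5 = 1 rev/s

1 rev/s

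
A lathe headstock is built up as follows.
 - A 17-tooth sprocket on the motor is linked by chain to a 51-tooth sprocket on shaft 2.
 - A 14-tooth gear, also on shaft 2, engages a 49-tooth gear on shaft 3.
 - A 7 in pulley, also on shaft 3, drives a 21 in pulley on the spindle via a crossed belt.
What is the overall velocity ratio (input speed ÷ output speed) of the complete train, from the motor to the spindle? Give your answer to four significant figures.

Each stage contributes driven/driver: chain 51/17 = 3, gear mesh 49/14 = 3.5, belt 21/7 = 3.
Overall: 3 × 3.5 × 3 = 31.5.

31.50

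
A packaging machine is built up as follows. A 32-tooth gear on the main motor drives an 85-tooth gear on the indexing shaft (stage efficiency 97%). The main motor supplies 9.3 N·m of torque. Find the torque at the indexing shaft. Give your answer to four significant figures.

gear mesh 85/32 = 2.6562 → τ = 9.3·2.6562·0.97 = 23.962 N·m

23.96 N·m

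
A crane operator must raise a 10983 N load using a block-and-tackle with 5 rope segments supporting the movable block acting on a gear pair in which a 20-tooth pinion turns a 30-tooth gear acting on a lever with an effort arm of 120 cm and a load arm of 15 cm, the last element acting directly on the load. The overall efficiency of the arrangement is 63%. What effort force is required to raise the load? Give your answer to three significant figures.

291 N

Block-and-tackle MA = number of supporting rope parts = 5.
Gear pair MA = 30/20 = 1.5.
Lever MA = effort arm / load arm = 120/15 = 8.
Combined ideal MA = 5 × 1.5 × 8 = 60.
Actual MA = 60 × 0.63 = 37.8.
Effort = load / actual MA = 10983 / 37.8 = 290.56 N.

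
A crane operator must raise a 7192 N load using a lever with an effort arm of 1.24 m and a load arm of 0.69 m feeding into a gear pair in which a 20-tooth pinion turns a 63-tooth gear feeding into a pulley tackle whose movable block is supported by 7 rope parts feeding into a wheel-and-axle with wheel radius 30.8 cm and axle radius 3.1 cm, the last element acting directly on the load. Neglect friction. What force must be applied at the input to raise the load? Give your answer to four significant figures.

18.27 N

Lever MA = effort arm / load arm = 1.24/0.69 = 1.7971.
Gear pair MA = 63/20 = 3.15.
Block-and-tackle MA = number of supporting rope parts = 7.
Wheel-and-axle MA = R/r = 30.8/3.1 = 9.9355.
Combined ideal MA = 1.7971 × 3.15 × 7 × 9.9355 = 393.7.
Effort = load / MA = 7192 / 393.7 = 18.268 N.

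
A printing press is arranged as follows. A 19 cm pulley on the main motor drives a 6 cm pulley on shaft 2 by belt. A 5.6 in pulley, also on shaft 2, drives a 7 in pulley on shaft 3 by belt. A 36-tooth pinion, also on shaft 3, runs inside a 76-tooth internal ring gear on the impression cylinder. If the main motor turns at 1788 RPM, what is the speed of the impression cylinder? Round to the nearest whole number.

the main motor → shaft 2 (belt, 6/19): 1788 ÷ 0.31579 = 5662 RPM
shaft 2 → shaft 3 (belt, 7/5.6): 5662 ÷ 1.25 = 4529.6 RPM
shaft 3 → the impression cylinder (internal gear, 76/36): 4529.6 ÷ 2.1111 = 2145.6 RPM

2146 RPM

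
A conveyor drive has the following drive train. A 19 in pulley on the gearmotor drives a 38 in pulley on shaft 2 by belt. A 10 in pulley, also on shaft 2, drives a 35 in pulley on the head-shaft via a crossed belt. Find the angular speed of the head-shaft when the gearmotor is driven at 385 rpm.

55 rpm

Belt: ratio = 38/19 = 2, so shaft 2 turns at 385 / 2 = 192.5 rpm.
Belt: ratio = 35/10 = 3.5, so the head-shaft turns at 192.5 / 3.5 = 55 rpm.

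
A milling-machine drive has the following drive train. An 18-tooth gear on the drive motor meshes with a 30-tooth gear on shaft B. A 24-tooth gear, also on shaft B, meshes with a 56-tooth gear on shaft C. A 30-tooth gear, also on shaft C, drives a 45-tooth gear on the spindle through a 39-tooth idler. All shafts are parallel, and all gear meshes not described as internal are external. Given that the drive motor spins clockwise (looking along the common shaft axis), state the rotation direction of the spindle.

the drive motor → shaft B: external mesh, 1 reversal → CCW.
shaft B → shaft C: external mesh, 1 reversal → CW.
shaft C → the spindle: driver → idler → driven is 2 external meshes, 2 reversals → CW.
4 reversals in total — an even number — so the spindle turns the same way as the drive motor.

clockwise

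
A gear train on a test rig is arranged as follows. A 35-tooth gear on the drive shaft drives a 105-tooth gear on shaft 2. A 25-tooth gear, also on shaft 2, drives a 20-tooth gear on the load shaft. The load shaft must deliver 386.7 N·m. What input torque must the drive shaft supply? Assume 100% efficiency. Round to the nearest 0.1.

161.1 N·m

Overall ratio R = 3 × 0.8 = 2.4.
Input torque = output torque / R = 386.7 / 2.4 = 161.12 N·m.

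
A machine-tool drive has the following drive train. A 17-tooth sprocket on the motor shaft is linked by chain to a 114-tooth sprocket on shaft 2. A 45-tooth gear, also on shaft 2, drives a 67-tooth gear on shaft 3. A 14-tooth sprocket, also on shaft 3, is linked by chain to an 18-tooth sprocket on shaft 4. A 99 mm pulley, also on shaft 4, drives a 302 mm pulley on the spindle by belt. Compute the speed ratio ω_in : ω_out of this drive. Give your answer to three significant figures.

Each stage contributes driven/driver: chain 114/17 = 6.7059, gear mesh 67/45 = 1.4889, chain 18/14 = 1.2857, belt 302/99 = 3.0505.
Overall: 6.7059 × 1.4889 × 1.2857 × 3.0505 = 39.159.

39.2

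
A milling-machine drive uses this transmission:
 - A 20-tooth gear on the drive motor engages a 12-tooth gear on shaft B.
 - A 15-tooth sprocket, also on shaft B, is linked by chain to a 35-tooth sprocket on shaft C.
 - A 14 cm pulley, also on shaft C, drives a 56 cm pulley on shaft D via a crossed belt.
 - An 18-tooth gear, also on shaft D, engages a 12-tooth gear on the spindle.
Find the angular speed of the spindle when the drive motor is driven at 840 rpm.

225 rpm

gear mesh 12/20 = 0.6 → 840/0.6 = 1400 rpm
chain 35/15 = 2.3333 → 1400/2.3333 = 600 rpm
belt 56/14 = 4 → 600/4 = 150 rpm
gear mesh 12/18 = 0.66667 → 150/0.66667 = 225 rpm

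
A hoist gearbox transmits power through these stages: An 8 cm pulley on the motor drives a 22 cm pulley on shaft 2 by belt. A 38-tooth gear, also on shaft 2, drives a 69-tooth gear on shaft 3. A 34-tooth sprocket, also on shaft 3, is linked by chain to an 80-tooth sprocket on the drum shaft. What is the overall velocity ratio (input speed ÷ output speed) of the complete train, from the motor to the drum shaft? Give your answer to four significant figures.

Each stage contributes driven/driver: belt 22/8 = 2.75, gear mesh 69/38 = 1.8158, chain 80/34 = 2.3529.
Overall: 2.75 × 1.8158 × 2.3529 = 11.749.

11.75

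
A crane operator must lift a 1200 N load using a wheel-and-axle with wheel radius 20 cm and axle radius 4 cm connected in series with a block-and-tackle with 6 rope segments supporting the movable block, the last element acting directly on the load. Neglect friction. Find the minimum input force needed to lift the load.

40 N

Wheel-and-axle MA = R/r = 20/4 = 5.
Block-and-tackle MA = number of supporting rope parts = 6.
Combined ideal MA = 5 × 6 = 30.
Effort = load / MA = 1200 / 30 = 40 N.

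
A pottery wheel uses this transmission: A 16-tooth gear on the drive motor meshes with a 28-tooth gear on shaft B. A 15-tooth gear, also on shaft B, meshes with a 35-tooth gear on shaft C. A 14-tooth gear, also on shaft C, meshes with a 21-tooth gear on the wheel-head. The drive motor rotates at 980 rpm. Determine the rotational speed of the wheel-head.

the drive motor → shaft B (gear mesh, 28/16): 980 ÷ 1.75 = 560 rpm
shaft B → shaft C (gear mesh, 35/15): 560 ÷ 2.3333 = 240 rpm
shaft C → the wheel-head (gear mesh, 21/14): 240 ÷ 1.5 = 160 rpm

160 rpm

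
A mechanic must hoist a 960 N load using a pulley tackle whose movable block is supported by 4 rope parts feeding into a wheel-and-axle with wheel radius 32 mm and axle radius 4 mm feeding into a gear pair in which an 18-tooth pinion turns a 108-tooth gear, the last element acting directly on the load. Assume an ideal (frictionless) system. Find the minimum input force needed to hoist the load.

5 N

Block-and-tackle MA = number of supporting rope parts = 4.
Wheel-and-axle MA = R/r = 32/4 = 8.
Gear pair MA = 108/18 = 6.
Combined ideal MA = 4 × 8 × 6 = 192.
Effort = load / MA = 960 / 192 = 5 N.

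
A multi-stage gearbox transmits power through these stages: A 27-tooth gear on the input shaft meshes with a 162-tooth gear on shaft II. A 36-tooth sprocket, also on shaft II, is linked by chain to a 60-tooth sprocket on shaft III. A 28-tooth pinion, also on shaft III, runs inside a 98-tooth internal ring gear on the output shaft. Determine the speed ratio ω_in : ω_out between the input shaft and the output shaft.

Each stage contributes driven/driver: gear mesh 162/27 = 6, chain 60/36 = 1.6667, internal gear 98/28 = 3.5.
Overall: 6 × 1.6667 × 3.5 = 35.

35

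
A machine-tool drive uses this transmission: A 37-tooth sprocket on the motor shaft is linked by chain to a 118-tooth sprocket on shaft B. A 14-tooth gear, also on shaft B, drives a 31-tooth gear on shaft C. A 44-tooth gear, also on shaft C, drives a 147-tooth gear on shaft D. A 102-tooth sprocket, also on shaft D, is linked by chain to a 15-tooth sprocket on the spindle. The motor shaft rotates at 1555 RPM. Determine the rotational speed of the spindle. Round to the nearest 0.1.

Chain: ratio = 118/37 = 3.1892, so shaft B turns at 1555 / 3.1892 = 487.58 RPM.
Gear mesh: ratio = 31/14 = 2.2143, so shaft C turns at 487.58 / 2.2143 = 220.2 RPM.
Gear mesh: ratio = 147/44 = 3.3409, so shaft D turns at 220.2 / 3.3409 = 65.91 RPM.
Chain: ratio = 15/102 = 0.14706, so the spindle turns at 65.91 / 0.14706 = 448.19 RPM.

448.2 RPM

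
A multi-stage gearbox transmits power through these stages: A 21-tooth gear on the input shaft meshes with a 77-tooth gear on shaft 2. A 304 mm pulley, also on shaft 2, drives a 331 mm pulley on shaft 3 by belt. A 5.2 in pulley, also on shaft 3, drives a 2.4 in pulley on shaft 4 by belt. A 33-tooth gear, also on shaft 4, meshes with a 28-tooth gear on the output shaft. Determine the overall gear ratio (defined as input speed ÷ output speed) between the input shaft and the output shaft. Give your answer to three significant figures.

1.56

Each stage contributes driven/driver: gear mesh 77/21 = 3.6667, belt 331/304 = 1.0888, belt 2.4/5.2 = 0.46154, gear mesh 28/33 = 0.84848.
Overall: 3.6667 × 1.0888 × 0.46154 × 0.84848 = 1.5634.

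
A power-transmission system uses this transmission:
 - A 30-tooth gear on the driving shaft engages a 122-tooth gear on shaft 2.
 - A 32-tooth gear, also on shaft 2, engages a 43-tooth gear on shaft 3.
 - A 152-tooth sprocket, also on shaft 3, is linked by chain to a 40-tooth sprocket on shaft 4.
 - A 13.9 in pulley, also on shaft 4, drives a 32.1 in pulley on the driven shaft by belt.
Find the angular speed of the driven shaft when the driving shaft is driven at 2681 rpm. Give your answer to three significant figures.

807 rpm

the driving shaft → shaft 2 (gear mesh, 122/30): 2681 ÷ 4.0667 = 659.26 rpm
shaft 2 → shaft 3 (gear mesh, 43/32): 659.26 ÷ 1.3438 = 490.61 rpm
shaft 3 → shaft 4 (chain, 40/152): 490.61 ÷ 0.26316 = 1864.3 rpm
shaft 4 → the driven shaft (belt, 32.1/13.9): 1864.3 ÷ 2.3094 = 807.3 rpm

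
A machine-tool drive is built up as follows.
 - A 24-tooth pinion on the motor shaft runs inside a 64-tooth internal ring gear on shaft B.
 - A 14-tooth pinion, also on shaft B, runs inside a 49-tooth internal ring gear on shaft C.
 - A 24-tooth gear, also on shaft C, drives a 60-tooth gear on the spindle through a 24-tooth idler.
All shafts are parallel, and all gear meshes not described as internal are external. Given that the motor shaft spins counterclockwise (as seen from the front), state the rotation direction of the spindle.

counterclockwise

the motor shaft → shaft B: internal mesh, same direction → CCW.
shaft B → shaft C: internal mesh, same direction → CCW.
shaft C → the spindle: driver → idler → driven is 2 external meshes, 2 reversals → CCW.
2 reversals in total — an even number — so the spindle turns the same way as the motor shaft.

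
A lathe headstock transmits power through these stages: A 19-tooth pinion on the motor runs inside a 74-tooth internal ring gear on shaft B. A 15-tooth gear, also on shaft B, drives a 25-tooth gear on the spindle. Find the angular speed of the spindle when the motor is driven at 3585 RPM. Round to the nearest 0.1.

552.3 RPM

Internal gear: ratio = 74/19 = 3.8947, so shaft B turns at 3585 / 3.8947 = 920.47 RPM.
Gear mesh: ratio = 25/15 = 1.6667, so the spindle turns at 920.47 / 1.6667 = 552.28 RPM.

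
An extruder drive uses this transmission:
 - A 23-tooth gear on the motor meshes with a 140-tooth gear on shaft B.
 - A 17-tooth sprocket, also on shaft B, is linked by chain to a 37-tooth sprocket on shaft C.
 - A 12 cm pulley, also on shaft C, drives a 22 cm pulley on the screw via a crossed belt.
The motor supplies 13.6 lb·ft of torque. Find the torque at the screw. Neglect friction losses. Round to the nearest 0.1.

After the gear mesh (140/23): 13.6 × 6.087 = 82.783 lb·ft
After the chain (37/17): 82.783 × 2.1765 = 180.17 lb·ft
After the belt (22/12): 180.17 × 1.8333 = 330.32 lb·ft

330.3 lb·ft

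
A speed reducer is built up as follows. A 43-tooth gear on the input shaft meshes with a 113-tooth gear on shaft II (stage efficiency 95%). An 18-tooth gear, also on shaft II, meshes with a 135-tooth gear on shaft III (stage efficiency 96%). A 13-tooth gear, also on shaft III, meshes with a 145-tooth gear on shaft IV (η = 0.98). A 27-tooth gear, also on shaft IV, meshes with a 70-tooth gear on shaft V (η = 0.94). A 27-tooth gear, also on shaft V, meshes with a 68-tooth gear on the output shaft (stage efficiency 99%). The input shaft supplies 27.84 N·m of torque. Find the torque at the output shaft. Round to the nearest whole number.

33238 N·m

Gear mesh: ratio = 113/43 = 2.6279; torque at shaft II = 27.84 × 2.6279 × 0.95 = 69.503 N·m.
Gear mesh: ratio = 135/18 = 7.5; torque at shaft III = 69.503 × 7.5 × 0.96 = 500.42 N·m.
Gear mesh: ratio = 145/13 = 11.154; torque at shaft IV = 500.42 × 11.154 × 0.98 = 5470 N·m.
Gear mesh: ratio = 70/27 = 2.5926; torque at shaft V = 5470 × 2.5926 × 0.94 = 13331 N·m.
Gear mesh: ratio = 68/27 = 2.5185; torque at the output shaft = 13331 × 2.5185 × 0.99 = 33238 N·m.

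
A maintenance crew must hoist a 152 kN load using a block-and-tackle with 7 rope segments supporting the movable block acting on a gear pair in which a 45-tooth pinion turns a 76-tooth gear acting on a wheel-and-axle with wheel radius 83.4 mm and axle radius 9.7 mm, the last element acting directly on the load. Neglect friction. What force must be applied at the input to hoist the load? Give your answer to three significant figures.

Block-and-tackle MA = number of supporting rope parts = 7.
Gear pair MA = 76/45 = 1.6889.
Wheel-and-axle MA = R/r = 83.4/9.7 = 8.5979.
Combined ideal MA = 7 × 1.6889 × 8.5979 = 101.65.
Effort = load / MA = 152 / 101.65 = 1.4954 kN.

1.50 kN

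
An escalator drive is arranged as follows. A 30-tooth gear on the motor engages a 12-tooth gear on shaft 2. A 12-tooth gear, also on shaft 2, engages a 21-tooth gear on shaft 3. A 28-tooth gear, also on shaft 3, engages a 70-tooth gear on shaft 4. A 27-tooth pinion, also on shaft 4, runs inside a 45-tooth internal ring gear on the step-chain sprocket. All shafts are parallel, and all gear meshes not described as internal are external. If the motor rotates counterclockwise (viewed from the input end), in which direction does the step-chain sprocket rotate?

clockwise

the motor → shaft 2: external mesh, 1 reversal → CW.
shaft 2 → shaft 3: external mesh, 1 reversal → CCW.
shaft 3 → shaft 4: external mesh, 1 reversal → CW.
shaft 4 → the step-chain sprocket: internal mesh, same direction → CW.
3 reversals in total — an odd number — so the step-chain sprocket turns opposite to the motor.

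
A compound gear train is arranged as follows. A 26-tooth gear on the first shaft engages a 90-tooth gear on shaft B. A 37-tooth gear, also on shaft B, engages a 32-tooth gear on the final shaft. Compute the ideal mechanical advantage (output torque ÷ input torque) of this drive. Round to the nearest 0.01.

Each stage contributes driven/driver: gear mesh 90/26 = 3.4615, gear mesh 32/37 = 0.86486.
Overall: 3.4615 × 0.86486 = 2.9938.

2.99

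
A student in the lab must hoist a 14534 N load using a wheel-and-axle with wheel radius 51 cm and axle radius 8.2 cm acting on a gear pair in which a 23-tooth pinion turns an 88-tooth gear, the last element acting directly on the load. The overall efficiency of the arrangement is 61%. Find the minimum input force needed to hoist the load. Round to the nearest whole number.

Wheel-and-axle MA = R/r = 51/8.2 = 6.2195.
Gear pair MA = 88/23 = 3.8261.
Combined ideal MA = 6.2195 × 3.8261 = 23.796.
Actual MA = 23.796 × 0.61 = 14.516.
Effort = load / actual MA = 14534 / 14.516 = 1001.3 N.

1001 N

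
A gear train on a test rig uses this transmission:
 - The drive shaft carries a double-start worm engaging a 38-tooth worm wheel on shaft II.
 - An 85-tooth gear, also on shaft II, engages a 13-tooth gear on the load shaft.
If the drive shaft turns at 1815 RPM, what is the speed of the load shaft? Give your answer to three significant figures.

625 RPM

worm 38/2 = 19 → 1815/19 = 95.526 RPM
gear mesh 13/85 = 0.15294 → 95.526/0.15294 = 624.6 RPM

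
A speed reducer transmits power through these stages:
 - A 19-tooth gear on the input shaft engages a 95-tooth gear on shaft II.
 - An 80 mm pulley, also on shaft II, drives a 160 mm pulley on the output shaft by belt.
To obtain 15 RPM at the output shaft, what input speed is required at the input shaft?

Overall ratio R = 5 × 2 = 10.
Required input speed = output speed × R = 15 × 10 = 150 RPM.

150 RPM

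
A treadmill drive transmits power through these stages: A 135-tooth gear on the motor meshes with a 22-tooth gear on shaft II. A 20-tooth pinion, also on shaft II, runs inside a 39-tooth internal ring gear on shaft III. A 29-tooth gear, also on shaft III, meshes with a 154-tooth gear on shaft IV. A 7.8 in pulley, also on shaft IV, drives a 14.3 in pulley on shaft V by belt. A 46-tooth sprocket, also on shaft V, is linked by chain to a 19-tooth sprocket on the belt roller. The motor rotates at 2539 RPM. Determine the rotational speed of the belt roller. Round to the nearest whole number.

1987 RPM

gear mesh 22/135 = 0.16296 → 2539/0.16296 = 15580 RPM
internal gear 39/20 = 1.95 → 15580/1.95 = 7989.9 RPM
gear mesh 154/29 = 5.3103 → 7989.9/5.3103 = 1504.6 RPM
belt 14.3/7.8 = 1.8333 → 1504.6/1.8333 = 820.68 RPM
chain 19/46 = 0.41304 → 820.68/0.41304 = 1986.9 RPM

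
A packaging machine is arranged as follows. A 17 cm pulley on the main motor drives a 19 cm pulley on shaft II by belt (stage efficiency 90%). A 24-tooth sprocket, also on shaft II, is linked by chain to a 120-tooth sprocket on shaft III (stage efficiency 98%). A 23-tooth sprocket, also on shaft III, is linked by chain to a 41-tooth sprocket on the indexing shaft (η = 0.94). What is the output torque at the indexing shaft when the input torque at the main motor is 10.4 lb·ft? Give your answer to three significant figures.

belt 19/17 = 1.1176 → τ = 10.4·1.1176·0.90 = 10.461 lb·ft
chain 120/24 = 5 → τ = 10.461·5·0.98 = 51.26 lb·ft
chain 41/23 = 1.7826 → τ = 51.26·1.7826·0.94 = 85.894 lb·ft

85.9 lb·ft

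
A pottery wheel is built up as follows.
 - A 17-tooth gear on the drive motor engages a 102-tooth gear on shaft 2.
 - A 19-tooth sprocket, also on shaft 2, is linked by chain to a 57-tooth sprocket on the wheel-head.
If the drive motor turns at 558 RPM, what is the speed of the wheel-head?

the drive motor → shaft 2 (gear mesh, 102/17): 558 ÷ 6 = 93 RPM
shaft 2 → the wheel-head (chain, 57/19): 93 ÷ 3 = 31 RPM

31 RPM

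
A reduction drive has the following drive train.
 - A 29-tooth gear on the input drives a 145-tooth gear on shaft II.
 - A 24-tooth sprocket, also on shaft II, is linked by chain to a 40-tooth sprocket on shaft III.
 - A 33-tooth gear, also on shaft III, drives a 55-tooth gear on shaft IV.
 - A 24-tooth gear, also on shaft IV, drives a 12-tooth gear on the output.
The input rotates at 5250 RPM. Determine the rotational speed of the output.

756 RPM

the input → shaft II (gear mesh, 145/29): 5250 ÷ 5 = 1050 RPM
shaft II → shaft III (chain, 40/24): 1050 ÷ 1.6667 = 630 RPM
shaft III → shaft IV (gear mesh, 55/33): 630 ÷ 1.6667 = 378 RPM
shaft IV → the output (gear mesh, 12/24): 378 ÷ 0.5 = 756 RPM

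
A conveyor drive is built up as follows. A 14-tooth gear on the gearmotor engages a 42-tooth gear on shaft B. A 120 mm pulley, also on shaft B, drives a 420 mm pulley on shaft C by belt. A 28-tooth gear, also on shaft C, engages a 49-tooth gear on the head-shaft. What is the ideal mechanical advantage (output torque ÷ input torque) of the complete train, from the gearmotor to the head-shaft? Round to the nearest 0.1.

18.4

Each stage contributes driven/driver: gear mesh 42/14 = 3, belt 420/120 = 3.5, gear mesh 49/28 = 1.75.
Overall: 3 × 3.5 × 1.75 = 18.375.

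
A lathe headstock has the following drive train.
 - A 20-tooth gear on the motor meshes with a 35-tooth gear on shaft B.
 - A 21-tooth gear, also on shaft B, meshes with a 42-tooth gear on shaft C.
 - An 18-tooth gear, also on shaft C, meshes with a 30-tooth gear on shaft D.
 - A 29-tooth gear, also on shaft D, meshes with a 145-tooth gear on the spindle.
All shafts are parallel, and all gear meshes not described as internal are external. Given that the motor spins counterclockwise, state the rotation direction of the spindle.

the motor → shaft B: external mesh, 1 reversal → CW.
shaft B → shaft C: external mesh, 1 reversal → CCW.
shaft C → shaft D: external mesh, 1 reversal → CW.
shaft D → the spindle: external mesh, 1 reversal → CCW.
4 reversals in total — an even number — so the spindle turns the same way as the motor.

counterclockwise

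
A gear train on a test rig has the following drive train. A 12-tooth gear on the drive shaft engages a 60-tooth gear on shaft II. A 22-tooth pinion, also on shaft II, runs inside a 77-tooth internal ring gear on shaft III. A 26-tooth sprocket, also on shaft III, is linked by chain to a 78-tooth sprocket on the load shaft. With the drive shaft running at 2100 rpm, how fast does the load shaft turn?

40 rpm

gear mesh 60/12 = 5 → 2100/5 = 420 rpm
internal gear 77/22 = 3.5 → 420/3.5 = 120 rpm
chain 78/26 = 3 → 120/3 = 40 rpm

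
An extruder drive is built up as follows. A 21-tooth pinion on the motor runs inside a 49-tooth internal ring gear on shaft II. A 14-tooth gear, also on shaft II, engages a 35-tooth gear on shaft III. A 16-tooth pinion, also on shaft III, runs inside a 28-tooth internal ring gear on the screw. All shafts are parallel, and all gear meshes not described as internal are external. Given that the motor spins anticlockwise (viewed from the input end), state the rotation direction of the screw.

clockwise

the motor → shaft II: internal mesh, same direction → CCW.
shaft II → shaft III: external mesh, 1 reversal → CW.
shaft III → the screw: internal mesh, same direction → CW.
1 reversal in total — an odd number — so the screw turns opposite to the motor.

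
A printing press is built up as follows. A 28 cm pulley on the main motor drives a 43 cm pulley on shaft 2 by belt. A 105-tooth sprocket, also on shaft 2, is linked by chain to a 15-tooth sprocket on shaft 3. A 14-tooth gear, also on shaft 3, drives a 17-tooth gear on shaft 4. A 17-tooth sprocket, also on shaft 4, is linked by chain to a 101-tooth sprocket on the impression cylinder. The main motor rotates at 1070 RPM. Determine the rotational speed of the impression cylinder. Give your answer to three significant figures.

Belt: ratio = 43/28 = 1.5357, so shaft 2 turns at 1070 / 1.5357 = 696.74 RPM.
Chain: ratio = 15/105 = 0.14286, so shaft 3 turns at 696.74 / 0.14286 = 4877.2 RPM.
Gear mesh: ratio = 17/14 = 1.2143, so shaft 4 turns at 4877.2 / 1.2143 = 4016.5 RPM.
Chain: ratio = 101/17 = 5.9412, so the impression cylinder turns at 4016.5 / 5.9412 = 676.05 RPM.

676 RPM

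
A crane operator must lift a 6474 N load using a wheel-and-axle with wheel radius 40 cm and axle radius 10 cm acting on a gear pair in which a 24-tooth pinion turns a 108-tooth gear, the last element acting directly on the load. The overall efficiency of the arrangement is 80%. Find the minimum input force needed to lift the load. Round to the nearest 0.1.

Wheel-and-axle MA = R/r = 40/10 = 4.
Gear pair MA = 108/24 = 4.5.
Combined ideal MA = 4 × 4.5 = 18.
Actual MA = 18 × 0.80 = 14.4.
Effort = load / actual MA = 6474 / 14.4 = 449.58 N.

449.6 N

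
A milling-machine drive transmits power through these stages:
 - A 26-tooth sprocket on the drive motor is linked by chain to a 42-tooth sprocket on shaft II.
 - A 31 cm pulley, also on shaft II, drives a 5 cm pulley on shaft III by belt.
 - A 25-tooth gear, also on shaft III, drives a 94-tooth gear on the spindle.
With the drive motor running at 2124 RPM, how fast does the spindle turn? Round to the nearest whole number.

2168 RPM

Chain: ratio = 42/26 = 1.6154, so shaft II turns at 2124 / 1.6154 = 1314.9 RPM.
Belt: ratio = 5/31 = 0.16129, so shaft III turns at 1314.9 / 0.16129 = 8152.1 RPM.
Gear mesh: ratio = 94/25 = 3.76, so the spindle turns at 8152.1 / 3.76 = 2168.1 RPM.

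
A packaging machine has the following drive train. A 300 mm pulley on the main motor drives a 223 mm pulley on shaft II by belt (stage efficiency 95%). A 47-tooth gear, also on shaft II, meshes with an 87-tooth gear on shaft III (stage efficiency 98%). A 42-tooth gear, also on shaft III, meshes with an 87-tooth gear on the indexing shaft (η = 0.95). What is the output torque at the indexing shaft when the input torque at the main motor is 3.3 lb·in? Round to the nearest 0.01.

Belt: ratio = 223/300 = 0.74333; torque at shaft II = 3.3 × 0.74333 × 0.95 = 2.3303 lb·in.
Gear mesh: ratio = 87/47 = 1.8511; torque at shaft III = 2.3303 × 1.8511 × 0.98 = 4.2274 lb·in.
Gear mesh: ratio = 87/42 = 2.0714; torque at the indexing shaft = 4.2274 × 2.0714 × 0.95 = 8.3188 lb·in.

8.32 lb·in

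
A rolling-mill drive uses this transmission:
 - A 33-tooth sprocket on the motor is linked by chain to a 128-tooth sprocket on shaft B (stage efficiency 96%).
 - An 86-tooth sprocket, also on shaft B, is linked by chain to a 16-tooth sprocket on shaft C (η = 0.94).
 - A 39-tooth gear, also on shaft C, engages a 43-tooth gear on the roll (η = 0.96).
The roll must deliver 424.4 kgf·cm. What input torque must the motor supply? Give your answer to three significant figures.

Overall ratio R = 3.8788 × 0.18605 × 1.1026 = 0.79565; overall efficiency η = 0.96 × 0.94 × 0.96 = 0.8663.
Input torque = output torque / (R × η) = 424.4 / (0.79565 × 0.8663) = 615.72 kgf·cm.

616 kgf·cm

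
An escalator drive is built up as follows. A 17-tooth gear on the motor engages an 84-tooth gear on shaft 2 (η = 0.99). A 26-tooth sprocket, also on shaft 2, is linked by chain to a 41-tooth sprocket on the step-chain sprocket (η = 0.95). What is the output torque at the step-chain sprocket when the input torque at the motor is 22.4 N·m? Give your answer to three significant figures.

164 N·m

Gear mesh: ratio = 84/17 = 4.9412; torque at shaft 2 = 22.4 × 4.9412 × 0.99 = 109.58 N·m.
Chain: ratio = 41/26 = 1.5769; torque at the step-chain sprocket = 109.58 × 1.5769 × 0.95 = 164.15 N·m.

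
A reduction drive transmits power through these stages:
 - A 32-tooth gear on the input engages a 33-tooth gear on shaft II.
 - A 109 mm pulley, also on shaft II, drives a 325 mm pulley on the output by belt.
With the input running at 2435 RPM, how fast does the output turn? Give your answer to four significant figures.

791.9 RPM

gear mesh 33/32 = 1.0312 → 2435/1.0312 = 2361.2 RPM
belt 325/109 = 2.9817 → 2361.2/2.9817 = 791.91 RPM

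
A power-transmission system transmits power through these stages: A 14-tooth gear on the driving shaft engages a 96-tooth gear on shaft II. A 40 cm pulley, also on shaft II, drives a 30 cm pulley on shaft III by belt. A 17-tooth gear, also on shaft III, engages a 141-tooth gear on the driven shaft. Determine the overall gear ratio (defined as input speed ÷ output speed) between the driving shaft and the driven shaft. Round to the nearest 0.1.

Each stage contributes driven/driver: gear mesh 96/14 = 6.8571, belt 30/40 = 0.75, gear mesh 141/17 = 8.2941.
Overall: 6.8571 × 0.75 × 8.2941 = 42.655.

42.7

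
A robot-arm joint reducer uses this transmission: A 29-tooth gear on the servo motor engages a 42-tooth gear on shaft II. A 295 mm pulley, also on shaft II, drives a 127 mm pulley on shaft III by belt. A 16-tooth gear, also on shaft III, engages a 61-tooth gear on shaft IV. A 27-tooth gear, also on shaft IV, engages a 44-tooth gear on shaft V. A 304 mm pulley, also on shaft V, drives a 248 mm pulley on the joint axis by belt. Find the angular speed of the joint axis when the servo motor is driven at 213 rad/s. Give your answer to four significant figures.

the servo motor → shaft II (gear mesh, 42/29): 213 ÷ 1.4483 = 147.07 rad/s
shaft II → shaft III (belt, 127/295): 147.07 ÷ 0.43051 = 341.62 rad/s
shaft III → shaft IV (gear mesh, 61/16): 341.62 ÷ 3.8125 = 89.606 rad/s
shaft IV → shaft V (gear mesh, 44/27): 89.606 ÷ 1.6296 = 54.985 rad/s
shaft V → the joint axis (belt, 248/304): 54.985 ÷ 0.81579 = 67.402 rad/s

67.40 rad/s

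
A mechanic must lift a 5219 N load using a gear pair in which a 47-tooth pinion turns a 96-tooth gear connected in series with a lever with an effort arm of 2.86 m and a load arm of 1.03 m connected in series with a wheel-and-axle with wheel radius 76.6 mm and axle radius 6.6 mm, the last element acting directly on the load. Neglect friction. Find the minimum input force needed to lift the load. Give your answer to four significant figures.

Gear pair MA = 96/47 = 2.0426.
Lever MA = effort arm / load arm = 2.86/1.03 = 2.7767.
Wheel-and-axle MA = R/r = 76.6/6.6 = 11.606.
Combined ideal MA = 2.0426 × 2.7767 × 11.606 = 65.824.
Effort = load / MA = 5219 / 65.824 = 79.287 N.

79.29 N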